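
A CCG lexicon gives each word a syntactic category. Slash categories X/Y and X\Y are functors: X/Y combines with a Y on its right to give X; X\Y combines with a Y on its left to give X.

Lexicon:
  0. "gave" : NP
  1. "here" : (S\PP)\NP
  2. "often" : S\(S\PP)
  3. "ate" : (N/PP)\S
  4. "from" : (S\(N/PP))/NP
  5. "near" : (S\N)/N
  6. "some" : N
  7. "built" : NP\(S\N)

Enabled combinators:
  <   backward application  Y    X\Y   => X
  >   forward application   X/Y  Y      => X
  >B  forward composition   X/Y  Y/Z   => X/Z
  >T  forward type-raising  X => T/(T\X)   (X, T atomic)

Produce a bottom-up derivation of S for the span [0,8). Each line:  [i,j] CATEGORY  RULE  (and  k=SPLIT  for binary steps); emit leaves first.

[0,8] S   <
  [0,4] N/PP   <
    [0,3] S   <
      [0,2] S\PP   <
        [0,1] "gave" : NP
        [1,2] "here" : (S\PP)\NP
      [2,3] "often" : S\(S\PP)
    [3,4] "ate" : (N/PP)\S
  [4,8] S\(N/PP)   >
    [4,5] "from" : (S\(N/PP))/NP
    [5,8] NP   <
      [5,7] S\N   >
        [5,6] "near" : (S\N)/N
        [6,7] "some" : N
      [7,8] "built" : NP\(S\N)

[0,1] NP  lex  "gave"
[1,2] (S\PP)\NP  lex  "here"
[0,2] S\PP  <  k=1
[2,3] S\(S\PP)  lex  "often"
[0,3] S  <  k=2
[3,4] (N/PP)\S  lex  "ate"
[0,4] N/PP  <  k=3
[4,5] (S\(N/PP))/NP  lex  "from"
[5,6] (S\N)/N  lex  "near"
[6,7] N  lex  "some"
[5,7] S\N  >  k=6
[7,8] NP\(S\N)  lex  "built"
[5,8] NP  <  k=7
[4,8] S\(N/PP)  >  k=5
[0,8] S  <  k=4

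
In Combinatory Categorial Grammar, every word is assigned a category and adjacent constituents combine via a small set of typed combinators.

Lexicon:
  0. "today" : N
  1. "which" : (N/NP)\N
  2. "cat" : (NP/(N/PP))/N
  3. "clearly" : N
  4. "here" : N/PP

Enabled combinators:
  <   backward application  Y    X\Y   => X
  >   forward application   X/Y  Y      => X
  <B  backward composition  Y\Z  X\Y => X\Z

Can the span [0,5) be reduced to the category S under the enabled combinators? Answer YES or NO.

N (N/NP)\N (NP/(N/PP))/N N N/PP
CKY chart[0,5] = {N}; S ∉ chart

NO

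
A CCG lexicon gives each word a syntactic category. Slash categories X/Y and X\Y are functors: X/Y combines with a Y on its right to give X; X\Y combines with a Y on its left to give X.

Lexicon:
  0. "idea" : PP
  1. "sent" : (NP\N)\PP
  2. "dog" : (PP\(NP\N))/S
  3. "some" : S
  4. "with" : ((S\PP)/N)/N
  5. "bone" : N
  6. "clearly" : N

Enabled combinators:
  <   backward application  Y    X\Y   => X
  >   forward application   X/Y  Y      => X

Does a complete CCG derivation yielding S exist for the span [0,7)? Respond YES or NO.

[0,7] S   <
  [0,4] PP   <
    [0,2] NP\N   <
      [0,1] "idea" : PP
      [1,2] "sent" : (NP\N)\PP
    [2,4] PP\(NP\N)   >
      [2,3] "dog" : (PP\(NP\N))/S
      [3,4] "some" : S
  [4,7] S\PP   >
    [4,6] (S\PP)/N   >
      [4,5] "with" : ((S\PP)/N)/N
      [5,6] "bone" : N
    [6,7] "clearly" : N

YES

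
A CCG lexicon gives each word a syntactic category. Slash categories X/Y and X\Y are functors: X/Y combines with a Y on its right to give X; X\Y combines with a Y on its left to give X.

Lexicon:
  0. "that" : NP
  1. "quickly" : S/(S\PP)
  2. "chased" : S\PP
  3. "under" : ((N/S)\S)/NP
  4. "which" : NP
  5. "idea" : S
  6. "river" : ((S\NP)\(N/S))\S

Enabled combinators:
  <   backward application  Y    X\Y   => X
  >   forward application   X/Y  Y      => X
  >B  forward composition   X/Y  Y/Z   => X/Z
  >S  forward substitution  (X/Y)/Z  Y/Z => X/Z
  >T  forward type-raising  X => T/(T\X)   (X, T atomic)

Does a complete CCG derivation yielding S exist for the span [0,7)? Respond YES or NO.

YES

[0,7] S   >
  [0,1] S/(S\NP)   >T
    [0,1] "that" : NP
  [1,7] S\NP   <
    [1,5] N/S   <
      [1,3] S   >
        [1,2] "quickly" : S/(S\PP)
        [2,3] "chased" : S\PP
      [3,5] (N/S)\S   >
        [3,4] "under" : ((N/S)\S)/NP
        [4,5] "which" : NP
    [5,7] (S\NP)\(N/S)   <
      [5,6] "idea" : S
      [6,7] "river" : ((S\NP)\(N/S))\S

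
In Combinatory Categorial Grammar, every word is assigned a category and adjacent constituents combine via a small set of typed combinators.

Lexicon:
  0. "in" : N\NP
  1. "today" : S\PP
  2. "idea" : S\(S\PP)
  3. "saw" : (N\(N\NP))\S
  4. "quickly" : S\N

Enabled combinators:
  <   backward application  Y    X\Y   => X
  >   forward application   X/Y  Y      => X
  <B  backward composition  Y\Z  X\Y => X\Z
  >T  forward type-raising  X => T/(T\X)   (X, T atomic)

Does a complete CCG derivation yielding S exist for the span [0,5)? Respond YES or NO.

[0,5] S   <
  [0,4] N   <
    [0,1] "in" : N\NP
    [1,4] N\(N\NP)   <
      [1,3] S   <
        [1,2] "today" : S\PP
        [2,3] "idea" : S\(S\PP)
      [3,4] "saw" : (N\(N\NP))\S
  [4,5] "quickly" : S\N

YES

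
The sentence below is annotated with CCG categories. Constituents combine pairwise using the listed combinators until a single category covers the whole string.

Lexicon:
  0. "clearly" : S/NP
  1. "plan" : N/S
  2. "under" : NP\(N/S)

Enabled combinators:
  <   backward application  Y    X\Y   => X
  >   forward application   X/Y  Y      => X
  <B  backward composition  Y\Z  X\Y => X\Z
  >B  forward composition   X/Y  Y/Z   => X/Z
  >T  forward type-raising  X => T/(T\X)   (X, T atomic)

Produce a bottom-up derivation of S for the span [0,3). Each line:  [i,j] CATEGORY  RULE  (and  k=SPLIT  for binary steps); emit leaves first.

[0,3] S   >
  [0,1] "clearly" : S/NP
  [1,3] NP   <
    [1,2] "plan" : N/S
    [2,3] "under" : NP\(N/S)

[0,1] S/NP  lex  "clearly"
[1,2] N/S  lex  "plan"
[2,3] NP\(N/S)  lex  "under"
[1,3] NP  <  k=2
[0,3] S  >  k=1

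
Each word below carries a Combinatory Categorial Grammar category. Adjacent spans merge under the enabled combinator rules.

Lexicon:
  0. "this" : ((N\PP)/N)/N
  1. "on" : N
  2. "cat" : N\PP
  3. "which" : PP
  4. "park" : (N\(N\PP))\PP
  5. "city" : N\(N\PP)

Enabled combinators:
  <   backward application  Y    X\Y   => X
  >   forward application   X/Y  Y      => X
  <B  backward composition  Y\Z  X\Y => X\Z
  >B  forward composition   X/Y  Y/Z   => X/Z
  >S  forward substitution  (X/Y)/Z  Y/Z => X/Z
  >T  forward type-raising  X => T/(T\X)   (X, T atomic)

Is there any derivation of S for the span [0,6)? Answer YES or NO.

((N\PP)/N)/N N N\PP PP (N\(N\PP))\PP N\(N\PP)
CKY chart[0,6] = {N, N/(N\N), NP/(NP\N), PP/(PP\N), S/(S\N)}; S ∉ chart

NO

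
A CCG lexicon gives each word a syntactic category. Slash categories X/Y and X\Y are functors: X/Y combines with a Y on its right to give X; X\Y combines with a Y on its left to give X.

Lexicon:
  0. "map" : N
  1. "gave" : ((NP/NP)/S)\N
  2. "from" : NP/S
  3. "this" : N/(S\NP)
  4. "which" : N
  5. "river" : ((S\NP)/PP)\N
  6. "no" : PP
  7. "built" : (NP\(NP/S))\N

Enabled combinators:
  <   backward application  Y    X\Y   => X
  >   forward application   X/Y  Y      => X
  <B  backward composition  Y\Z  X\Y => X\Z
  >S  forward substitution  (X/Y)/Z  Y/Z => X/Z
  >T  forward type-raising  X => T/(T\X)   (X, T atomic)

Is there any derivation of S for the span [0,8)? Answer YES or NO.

N ((NP/NP)/S)\N NP/S N/(S\NP) N ((S\NP)/PP)\N PP (NP\(NP/S))\N
CKY chart[0,8] = {N/(N\NP), NP, NP/(NP\NP), PP/(PP\NP), S/(S\NP)}; S ∉ chart

NO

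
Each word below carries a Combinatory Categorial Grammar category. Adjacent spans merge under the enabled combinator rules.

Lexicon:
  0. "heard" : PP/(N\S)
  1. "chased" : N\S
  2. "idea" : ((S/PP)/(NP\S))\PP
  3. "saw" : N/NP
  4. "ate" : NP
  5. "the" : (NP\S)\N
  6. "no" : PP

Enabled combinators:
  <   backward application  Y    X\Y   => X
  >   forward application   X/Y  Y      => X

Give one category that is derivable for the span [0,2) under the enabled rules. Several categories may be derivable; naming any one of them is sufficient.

[0,7] S   >
  [0,6] S/PP   >
    [0,3] (S/PP)/(NP\S)   <
      [0,2] PP   >
        [0,1] "heard" : PP/(N\S)
        [1,2] "chased" : N\S
      [2,3] "idea" : ((S/PP)/(NP\S))\PP
    [3,6] NP\S   <
      [3,5] N   >
        [3,4] "saw" : N/NP
        [4,5] "ate" : NP
      [5,6] "the" : (NP\S)\N
  [6,7] "no" : PP

PP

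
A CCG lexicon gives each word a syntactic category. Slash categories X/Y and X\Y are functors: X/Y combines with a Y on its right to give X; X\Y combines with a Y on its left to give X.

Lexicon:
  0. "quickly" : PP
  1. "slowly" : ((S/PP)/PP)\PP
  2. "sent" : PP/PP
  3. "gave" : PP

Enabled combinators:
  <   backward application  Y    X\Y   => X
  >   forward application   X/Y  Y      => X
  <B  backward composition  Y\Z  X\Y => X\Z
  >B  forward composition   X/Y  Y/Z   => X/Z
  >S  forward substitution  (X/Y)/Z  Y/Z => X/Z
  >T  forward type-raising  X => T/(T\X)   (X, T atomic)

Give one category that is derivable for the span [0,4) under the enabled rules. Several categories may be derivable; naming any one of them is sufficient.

[0,4] S   >
  [0,3] S/PP   >S
    [0,2] (S/PP)/PP   <
      [0,1] "quickly" : PP
      [1,2] "slowly" : ((S/PP)/PP)\PP
    [2,3] "sent" : PP/PP
  [3,4] "gave" : PP

S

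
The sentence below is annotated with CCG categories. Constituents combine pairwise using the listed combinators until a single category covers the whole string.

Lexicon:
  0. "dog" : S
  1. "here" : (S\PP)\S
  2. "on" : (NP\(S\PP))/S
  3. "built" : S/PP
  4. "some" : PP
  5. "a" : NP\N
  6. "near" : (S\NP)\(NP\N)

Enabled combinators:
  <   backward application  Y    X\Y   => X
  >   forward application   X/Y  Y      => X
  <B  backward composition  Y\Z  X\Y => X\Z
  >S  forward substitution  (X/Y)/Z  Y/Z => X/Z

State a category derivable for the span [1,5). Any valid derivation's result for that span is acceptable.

NP\S

[0,7] S   <
  [0,5] NP   <
    [0,1] "dog" : S
    [1,5] NP\S   <B
      [1,2] "here" : (S\PP)\S
      [2,5] NP\(S\PP)   >
        [2,3] "on" : (NP\(S\PP))/S
        [3,5] S   >
          [3,4] "built" : S/PP
          [4,5] "some" : PP
  [5,7] S\NP   <
    [5,6] "a" : NP\N
    [6,7] "near" : (S\NP)\(NP\N)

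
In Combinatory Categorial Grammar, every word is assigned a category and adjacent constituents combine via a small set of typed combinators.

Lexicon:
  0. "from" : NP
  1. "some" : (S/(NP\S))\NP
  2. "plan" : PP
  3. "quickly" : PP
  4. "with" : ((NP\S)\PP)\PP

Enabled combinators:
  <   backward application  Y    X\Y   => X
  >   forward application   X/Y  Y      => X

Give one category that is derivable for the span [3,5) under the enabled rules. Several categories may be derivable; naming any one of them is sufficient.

(NP\S)\PP

[0,5] S   >
  [0,2] S/(NP\S)   <
    [0,1] "from" : NP
    [1,2] "some" : (S/(NP\S))\NP
  [2,5] NP\S   <
    [2,3] "plan" : PP
    [3,5] (NP\S)\PP   <
      [3,4] "quickly" : PP
      [4,5] "with" : ((NP\S)\PP)\PP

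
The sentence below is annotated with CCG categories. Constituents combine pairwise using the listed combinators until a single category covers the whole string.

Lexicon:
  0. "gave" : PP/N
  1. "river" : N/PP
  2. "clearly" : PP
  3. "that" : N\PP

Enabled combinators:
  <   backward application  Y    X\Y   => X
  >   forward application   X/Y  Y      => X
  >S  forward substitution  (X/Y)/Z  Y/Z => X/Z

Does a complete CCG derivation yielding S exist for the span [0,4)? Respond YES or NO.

PP/N N/PP PP N\PP
CKY chart[0,4] = {N}; S ∉ chart

NO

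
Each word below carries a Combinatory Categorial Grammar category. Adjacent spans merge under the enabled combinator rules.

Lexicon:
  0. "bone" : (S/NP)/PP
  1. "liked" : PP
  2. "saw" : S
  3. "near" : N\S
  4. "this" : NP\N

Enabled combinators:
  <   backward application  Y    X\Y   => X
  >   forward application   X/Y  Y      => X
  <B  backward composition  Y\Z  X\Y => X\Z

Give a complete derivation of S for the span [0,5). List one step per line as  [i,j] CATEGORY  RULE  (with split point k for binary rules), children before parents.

[0,1] (S/NP)/PP  lex  "bone"
[1,2] PP  lex  "liked"
[0,2] S/NP  >  k=1
[2,3] S  lex  "saw"
[3,4] N\S  lex  "near"
[2,4] N  <  k=3
[4,5] NP\N  lex  "this"
[2,5] NP  <  k=4
[0,5] S  >  k=2

[0,5] S   >
  [0,2] S/NP   >
    [0,1] "bone" : (S/NP)/PP
    [1,2] "liked" : PP
  [2,5] NP   <
    [2,4] N   <
      [2,3] "saw" : S
      [3,4] "near" : N\S
    [4,5] "this" : NP\N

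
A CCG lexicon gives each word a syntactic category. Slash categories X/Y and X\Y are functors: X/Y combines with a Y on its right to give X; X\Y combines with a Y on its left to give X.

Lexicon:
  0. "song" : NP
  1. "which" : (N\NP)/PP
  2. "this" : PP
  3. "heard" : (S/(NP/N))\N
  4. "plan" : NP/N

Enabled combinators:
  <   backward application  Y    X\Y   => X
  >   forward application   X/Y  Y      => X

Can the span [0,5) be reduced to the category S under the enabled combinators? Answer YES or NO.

YES

[0,5] S   >
  [0,4] S/(NP/N)   <
    [0,3] N   <
      [0,1] "song" : NP
      [1,3] N\NP   >
        [1,2] "which" : (N\NP)/PP
        [2,3] "this" : PP
    [3,4] "heard" : (S/(NP/N))\N
  [4,5] "plan" : NP/N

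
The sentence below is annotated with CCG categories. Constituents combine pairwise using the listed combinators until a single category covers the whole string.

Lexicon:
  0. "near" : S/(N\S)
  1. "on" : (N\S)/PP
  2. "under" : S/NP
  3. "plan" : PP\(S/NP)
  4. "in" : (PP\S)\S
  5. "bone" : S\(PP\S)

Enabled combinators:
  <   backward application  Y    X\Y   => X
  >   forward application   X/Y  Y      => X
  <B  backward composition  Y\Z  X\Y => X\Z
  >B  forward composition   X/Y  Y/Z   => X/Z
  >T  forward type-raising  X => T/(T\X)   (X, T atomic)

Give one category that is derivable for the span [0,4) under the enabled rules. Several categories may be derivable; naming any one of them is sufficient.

[0,6] S   <
  [0,5] PP\S   <
    [0,4] S   >
      [0,1] "near" : S/(N\S)
      [1,4] N\S   >
        [1,2] "on" : (N\S)/PP
        [2,4] PP   <
          [2,3] "under" : S/NP
          [3,4] "plan" : PP\(S/NP)
    [4,5] "in" : (PP\S)\S
  [5,6] "bone" : S\(PP\S)

S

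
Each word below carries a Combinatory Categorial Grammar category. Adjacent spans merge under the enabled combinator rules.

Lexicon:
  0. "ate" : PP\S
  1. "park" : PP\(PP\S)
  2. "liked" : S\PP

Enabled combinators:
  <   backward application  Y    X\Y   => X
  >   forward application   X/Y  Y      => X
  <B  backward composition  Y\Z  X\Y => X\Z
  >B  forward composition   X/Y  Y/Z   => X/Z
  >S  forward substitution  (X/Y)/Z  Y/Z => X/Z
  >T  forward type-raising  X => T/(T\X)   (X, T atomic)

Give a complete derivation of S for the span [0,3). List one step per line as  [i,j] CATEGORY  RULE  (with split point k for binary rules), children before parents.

[0,1] PP\S  lex  "ate"
[1,2] PP\(PP\S)  lex  "park"
[0,2] PP  <  k=1
[2,3] S\PP  lex  "liked"
[0,3] S  <  k=2

[0,3] S   <
  [0,2] PP   <
    [0,1] "ate" : PP\S
    [1,2] "park" : PP\(PP\S)
  [2,3] "liked" : S\PP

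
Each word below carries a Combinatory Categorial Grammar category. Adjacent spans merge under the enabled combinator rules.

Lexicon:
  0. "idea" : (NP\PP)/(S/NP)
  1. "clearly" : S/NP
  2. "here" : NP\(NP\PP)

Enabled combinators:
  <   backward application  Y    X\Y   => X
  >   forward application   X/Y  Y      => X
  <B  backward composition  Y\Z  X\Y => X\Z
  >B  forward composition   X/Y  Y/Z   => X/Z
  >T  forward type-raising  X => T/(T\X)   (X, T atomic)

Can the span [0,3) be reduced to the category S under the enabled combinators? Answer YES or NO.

(NP\PP)/(S/NP) S/NP NP\(NP\PP)
CKY chart[0,3] = {N/(N\NP), NP, NP/(NP\NP), PP/(PP\NP), S/(S\NP)}; S ∉ chart

NO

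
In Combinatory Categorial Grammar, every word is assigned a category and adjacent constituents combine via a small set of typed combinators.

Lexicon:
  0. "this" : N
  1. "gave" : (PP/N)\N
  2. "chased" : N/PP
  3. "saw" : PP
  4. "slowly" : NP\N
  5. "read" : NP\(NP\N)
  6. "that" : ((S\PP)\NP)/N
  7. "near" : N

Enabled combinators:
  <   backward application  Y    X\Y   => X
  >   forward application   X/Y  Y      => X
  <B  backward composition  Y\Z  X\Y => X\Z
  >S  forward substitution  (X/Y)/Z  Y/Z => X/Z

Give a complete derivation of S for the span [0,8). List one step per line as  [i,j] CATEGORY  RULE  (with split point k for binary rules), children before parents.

[0,1] N  lex  "this"
[1,2] (PP/N)\N  lex  "gave"
[0,2] PP/N  <  k=1
[2,3] N/PP  lex  "chased"
[3,4] PP  lex  "saw"
[2,4] N  >  k=3
[0,4] PP  >  k=2
[4,5] NP\N  lex  "slowly"
[5,6] NP\(NP\N)  lex  "read"
[4,6] NP  <  k=5
[6,7] ((S\PP)\NP)/N  lex  "that"
[7,8] N  lex  "near"
[6,8] (S\PP)\NP  >  k=7
[4,8] S\PP  <  k=6
[0,8] S  <  k=4

[0,8] S   <
  [0,4] PP   >
    [0,2] PP/N   <
      [0,1] "this" : N
      [1,2] "gave" : (PP/N)\N
    [2,4] N   >
      [2,3] "chased" : N/PP
      [3,4] "saw" : PP
  [4,8] S\PP   <
    [4,6] NP   <
      [4,5] "slowly" : NP\N
      [5,6] "read" : NP\(NP\N)
    [6,8] (S\PP)\NP   >
      [6,7] "that" : ((S\PP)\NP)/N
      [7,8] "near" : N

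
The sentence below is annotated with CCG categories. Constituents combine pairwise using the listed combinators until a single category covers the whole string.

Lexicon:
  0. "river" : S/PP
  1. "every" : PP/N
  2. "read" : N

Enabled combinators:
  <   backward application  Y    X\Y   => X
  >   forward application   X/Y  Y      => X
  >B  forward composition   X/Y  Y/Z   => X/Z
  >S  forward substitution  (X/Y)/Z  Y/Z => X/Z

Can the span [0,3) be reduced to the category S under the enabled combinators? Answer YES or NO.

[0,3] S   >
  [0,1] "river" : S/PP
  [1,3] PP   >
    [1,2] "every" : PP/N
    [2,3] "read" : N

YES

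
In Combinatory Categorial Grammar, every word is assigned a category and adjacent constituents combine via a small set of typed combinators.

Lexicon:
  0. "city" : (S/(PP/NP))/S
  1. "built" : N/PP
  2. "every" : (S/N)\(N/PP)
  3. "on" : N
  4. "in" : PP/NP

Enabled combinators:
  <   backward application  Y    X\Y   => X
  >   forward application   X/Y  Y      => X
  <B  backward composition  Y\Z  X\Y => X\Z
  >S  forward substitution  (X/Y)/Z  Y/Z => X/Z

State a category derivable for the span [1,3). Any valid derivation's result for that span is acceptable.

S/N

[0,5] S   >
  [0,4] S/(PP/NP)   >
    [0,1] "city" : (S/(PP/NP))/S
    [1,4] S   >
      [1,3] S/N   <
        [1,2] "built" : N/PP
        [2,3] "every" : (S/N)\(N/PP)
      [3,4] "on" : N
  [4,5] "in" : PP/NP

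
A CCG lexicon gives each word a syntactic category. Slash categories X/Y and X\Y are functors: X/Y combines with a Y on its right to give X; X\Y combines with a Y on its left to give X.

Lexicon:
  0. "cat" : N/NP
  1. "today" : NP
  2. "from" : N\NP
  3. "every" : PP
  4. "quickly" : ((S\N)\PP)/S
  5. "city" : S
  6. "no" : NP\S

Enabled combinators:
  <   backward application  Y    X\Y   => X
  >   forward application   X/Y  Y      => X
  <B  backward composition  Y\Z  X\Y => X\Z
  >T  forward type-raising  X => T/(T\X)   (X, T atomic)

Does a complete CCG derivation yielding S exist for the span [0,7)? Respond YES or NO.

NO

N/NP NP N\NP PP ((S\N)\PP)/S S NP\S
CKY chart[0,7] = {N, N/(N\N), NP/(NP\N), PP/(PP\N), S/(S\N)}; S ∉ chart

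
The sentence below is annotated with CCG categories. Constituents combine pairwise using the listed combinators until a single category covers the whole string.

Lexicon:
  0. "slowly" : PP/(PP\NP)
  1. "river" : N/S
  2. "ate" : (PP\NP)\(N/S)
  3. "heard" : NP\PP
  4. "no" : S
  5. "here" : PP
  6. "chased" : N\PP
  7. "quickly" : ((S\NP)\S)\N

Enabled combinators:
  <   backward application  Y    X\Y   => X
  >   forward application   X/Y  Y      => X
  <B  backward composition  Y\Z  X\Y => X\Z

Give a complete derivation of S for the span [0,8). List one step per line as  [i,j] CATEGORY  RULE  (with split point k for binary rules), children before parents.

[0,8] S   <
  [0,4] NP   <
    [0,3] PP   >
      [0,1] "slowly" : PP/(PP\NP)
      [1,3] PP\NP   <
        [1,2] "river" : N/S
        [2,3] "ate" : (PP\NP)\(N/S)
    [3,4] "heard" : NP\PP
  [4,8] S\NP   <
    [4,5] "no" : S
    [5,8] (S\NP)\S   <
      [5,7] N   <
        [5,6] "here" : PP
        [6,7] "chased" : N\PP
      [7,8] "quickly" : ((S\NP)\S)\N

[0,1] PP/(PP\NP)  lex  "slowly"
[1,2] N/S  lex  "river"
[2,3] (PP\NP)\(N/S)  lex  "ate"
[1,3] PP\NP  <  k=2
[0,3] PP  >  k=1
[3,4] NP\PP  lex  "heard"
[0,4] NP  <  k=3
[4,5] S  lex  "no"
[5,6] PP  lex  "here"
[6,7] N\PP  lex  "chased"
[5,7] N  <  k=6
[7,8] ((S\NP)\S)\N  lex  "quickly"
[5,8] (S\NP)\S  <  k=7
[4,8] S\NP  <  k=5
[0,8] S  <  k=4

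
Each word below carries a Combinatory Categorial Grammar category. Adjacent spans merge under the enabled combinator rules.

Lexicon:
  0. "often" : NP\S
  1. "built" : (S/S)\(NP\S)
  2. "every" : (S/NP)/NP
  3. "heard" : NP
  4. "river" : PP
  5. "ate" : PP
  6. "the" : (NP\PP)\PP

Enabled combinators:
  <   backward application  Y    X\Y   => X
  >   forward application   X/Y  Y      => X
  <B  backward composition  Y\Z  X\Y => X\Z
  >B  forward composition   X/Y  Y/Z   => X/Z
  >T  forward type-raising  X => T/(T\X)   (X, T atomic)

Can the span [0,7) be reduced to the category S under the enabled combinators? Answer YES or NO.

[0,7] S   >
  [0,4] S/NP   >B
    [0,2] S/S   <
      [0,1] "often" : NP\S
      [1,2] "built" : (S/S)\(NP\S)
    [2,4] S/NP   >
      [2,3] "every" : (S/NP)/NP
      [3,4] "heard" : NP
  [4,7] NP   <
    [4,5] "river" : PP
    [5,7] NP\PP   <
      [5,6] "ate" : PP
      [6,7] "the" : (NP\PP)\PP

YES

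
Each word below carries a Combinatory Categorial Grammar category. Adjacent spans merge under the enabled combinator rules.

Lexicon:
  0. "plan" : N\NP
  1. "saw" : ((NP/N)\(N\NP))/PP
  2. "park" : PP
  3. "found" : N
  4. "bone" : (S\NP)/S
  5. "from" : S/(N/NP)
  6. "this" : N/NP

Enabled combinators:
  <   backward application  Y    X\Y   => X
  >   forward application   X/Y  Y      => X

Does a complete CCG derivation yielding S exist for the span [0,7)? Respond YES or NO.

YES

[0,7] S   <
  [0,4] NP   >
    [0,3] NP/N   <
      [0,1] "plan" : N\NP
      [1,3] (NP/N)\(N\NP)   >
        [1,2] "saw" : ((NP/N)\(N\NP))/PP
        [2,3] "park" : PP
    [3,4] "found" : N
  [4,7] S\NP   >
    [4,5] "bone" : (S\NP)/S
    [5,7] S   >
      [5,6] "from" : S/(N/NP)
      [6,7] "this" : N/NP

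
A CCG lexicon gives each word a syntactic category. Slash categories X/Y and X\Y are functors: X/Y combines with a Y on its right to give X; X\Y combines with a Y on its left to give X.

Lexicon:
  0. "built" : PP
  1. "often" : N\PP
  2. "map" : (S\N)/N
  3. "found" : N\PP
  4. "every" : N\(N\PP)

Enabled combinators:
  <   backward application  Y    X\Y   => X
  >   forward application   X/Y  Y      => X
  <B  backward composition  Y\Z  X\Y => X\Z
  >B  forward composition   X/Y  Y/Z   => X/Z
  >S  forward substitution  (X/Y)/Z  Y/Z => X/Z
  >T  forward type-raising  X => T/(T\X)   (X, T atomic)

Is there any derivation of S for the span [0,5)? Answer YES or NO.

YES

[0,5] S   <
  [0,2] N   >
    [0,1] N/(N\PP)   >T
      [0,1] "built" : PP
    [1,2] "often" : N\PP
  [2,5] S\N   >
    [2,3] "map" : (S\N)/N
    [3,5] N   <
      [3,4] "found" : N\PP
      [4,5] "every" : N\(N\PP)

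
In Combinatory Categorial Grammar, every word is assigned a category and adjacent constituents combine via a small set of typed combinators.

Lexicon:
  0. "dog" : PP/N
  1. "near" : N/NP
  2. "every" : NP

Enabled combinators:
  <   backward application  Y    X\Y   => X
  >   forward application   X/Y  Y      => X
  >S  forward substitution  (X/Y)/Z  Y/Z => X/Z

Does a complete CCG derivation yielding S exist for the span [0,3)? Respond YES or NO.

PP/N N/NP NP
CKY chart[0,3] = {PP}; S ∉ chart

NO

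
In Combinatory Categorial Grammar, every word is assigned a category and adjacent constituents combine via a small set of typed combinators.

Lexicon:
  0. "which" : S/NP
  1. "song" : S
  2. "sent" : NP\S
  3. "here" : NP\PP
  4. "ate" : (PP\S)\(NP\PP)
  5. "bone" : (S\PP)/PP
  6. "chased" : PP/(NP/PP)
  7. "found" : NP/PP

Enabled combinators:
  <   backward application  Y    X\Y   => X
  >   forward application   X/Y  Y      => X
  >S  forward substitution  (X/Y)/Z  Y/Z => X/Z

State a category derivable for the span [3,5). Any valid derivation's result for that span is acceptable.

[0,8] S   <
  [0,5] PP   <
    [0,3] S   >
      [0,1] "which" : S/NP
      [1,3] NP   <
        [1,2] "song" : S
        [2,3] "sent" : NP\S
    [3,5] PP\S   <
      [3,4] "here" : NP\PP
      [4,5] "ate" : (PP\S)\(NP\PP)
  [5,8] S\PP   >
    [5,6] "bone" : (S\PP)/PP
    [6,8] PP   >
      [6,7] "chased" : PP/(NP/PP)
      [7,8] "found" : NP/PP

PP\S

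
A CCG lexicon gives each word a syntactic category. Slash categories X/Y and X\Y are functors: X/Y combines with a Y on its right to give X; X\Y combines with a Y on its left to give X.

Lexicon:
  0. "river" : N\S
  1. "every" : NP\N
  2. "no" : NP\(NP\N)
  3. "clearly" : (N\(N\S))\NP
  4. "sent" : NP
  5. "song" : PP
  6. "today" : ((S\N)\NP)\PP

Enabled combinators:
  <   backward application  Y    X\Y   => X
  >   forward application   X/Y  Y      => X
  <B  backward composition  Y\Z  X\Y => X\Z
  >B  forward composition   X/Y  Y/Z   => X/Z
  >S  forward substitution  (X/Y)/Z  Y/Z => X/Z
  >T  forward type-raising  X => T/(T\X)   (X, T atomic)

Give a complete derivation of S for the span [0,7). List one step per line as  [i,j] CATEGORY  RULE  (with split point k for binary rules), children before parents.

[0,1] N\S  lex  "river"
[1,2] NP\N  lex  "every"
[2,3] NP\(NP\N)  lex  "no"
[1,3] NP  <  k=2
[3,4] (N\(N\S))\NP  lex  "clearly"
[1,4] N\(N\S)  <  k=3
[0,4] N  <  k=1
[4,5] NP  lex  "sent"
[5,6] PP  lex  "song"
[6,7] ((S\N)\NP)\PP  lex  "today"
[5,7] (S\N)\NP  <  k=6
[4,7] S\N  <  k=5
[0,7] S  <  k=4

[0,7] S   <
  [0,4] N   <
    [0,1] "river" : N\S
    [1,4] N\(N\S)   <
      [1,3] NP   <
        [1,2] "every" : NP\N
        [2,3] "no" : NP\(NP\N)
      [3,4] "clearly" : (N\(N\S))\NP
  [4,7] S\N   <
    [4,5] "sent" : NP
    [5,7] (S\N)\NP   <
      [5,6] "song" : PP
      [6,7] "today" : ((S\N)\NP)\PP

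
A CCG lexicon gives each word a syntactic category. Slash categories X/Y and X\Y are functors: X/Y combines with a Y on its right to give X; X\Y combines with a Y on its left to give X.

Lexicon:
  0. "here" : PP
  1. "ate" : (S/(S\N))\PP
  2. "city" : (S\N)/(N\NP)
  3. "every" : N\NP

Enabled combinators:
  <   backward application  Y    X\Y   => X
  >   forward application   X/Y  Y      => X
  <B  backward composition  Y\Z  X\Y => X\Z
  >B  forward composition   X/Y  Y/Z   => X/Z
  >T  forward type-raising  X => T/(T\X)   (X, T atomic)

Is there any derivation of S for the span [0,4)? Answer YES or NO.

[0,4] S   >
  [0,2] S/(S\N)   <
    [0,1] "here" : PP
    [1,2] "ate" : (S/(S\N))\PP
  [2,4] S\N   >
    [2,3] "city" : (S\N)/(N\NP)
    [3,4] "every" : N\NP

YES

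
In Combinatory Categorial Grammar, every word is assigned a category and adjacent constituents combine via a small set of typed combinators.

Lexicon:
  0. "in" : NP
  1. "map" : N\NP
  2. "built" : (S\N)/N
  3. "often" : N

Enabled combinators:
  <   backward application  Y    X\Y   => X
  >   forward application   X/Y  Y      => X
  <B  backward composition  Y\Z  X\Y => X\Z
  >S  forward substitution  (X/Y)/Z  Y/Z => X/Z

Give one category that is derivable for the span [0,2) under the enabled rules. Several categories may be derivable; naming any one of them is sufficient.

[0,4] S   <
  [0,2] N   <
    [0,1] "in" : NP
    [1,2] "map" : N\NP
  [2,4] S\N   >
    [2,3] "built" : (S\N)/N
    [3,4] "often" : N

N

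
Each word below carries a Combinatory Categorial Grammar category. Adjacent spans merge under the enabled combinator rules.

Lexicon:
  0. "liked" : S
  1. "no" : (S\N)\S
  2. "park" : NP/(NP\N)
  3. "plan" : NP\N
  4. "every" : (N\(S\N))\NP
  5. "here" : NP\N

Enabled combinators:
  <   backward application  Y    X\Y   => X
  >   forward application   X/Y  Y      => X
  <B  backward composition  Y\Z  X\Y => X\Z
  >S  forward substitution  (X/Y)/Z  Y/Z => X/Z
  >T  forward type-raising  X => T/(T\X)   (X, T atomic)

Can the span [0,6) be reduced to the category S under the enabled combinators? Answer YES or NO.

NO

S (S\N)\S NP/(NP\N) NP\N (N\(S\N))\NP NP\N
CKY chart[0,6] = {N/(N\NP), NP, NP/(NP\NP), PP/(PP\NP), S/(S\NP)}; S ∉ chart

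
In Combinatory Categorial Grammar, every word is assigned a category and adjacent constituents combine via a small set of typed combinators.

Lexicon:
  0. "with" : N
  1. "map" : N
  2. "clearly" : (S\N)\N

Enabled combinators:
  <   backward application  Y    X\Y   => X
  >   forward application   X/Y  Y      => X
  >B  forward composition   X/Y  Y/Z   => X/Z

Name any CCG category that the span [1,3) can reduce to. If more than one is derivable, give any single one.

[0,3] S   <
  [0,1] "with" : N
  [1,3] S\N   <
    [1,2] "map" : N
    [2,3] "clearly" : (S\N)\N

S\N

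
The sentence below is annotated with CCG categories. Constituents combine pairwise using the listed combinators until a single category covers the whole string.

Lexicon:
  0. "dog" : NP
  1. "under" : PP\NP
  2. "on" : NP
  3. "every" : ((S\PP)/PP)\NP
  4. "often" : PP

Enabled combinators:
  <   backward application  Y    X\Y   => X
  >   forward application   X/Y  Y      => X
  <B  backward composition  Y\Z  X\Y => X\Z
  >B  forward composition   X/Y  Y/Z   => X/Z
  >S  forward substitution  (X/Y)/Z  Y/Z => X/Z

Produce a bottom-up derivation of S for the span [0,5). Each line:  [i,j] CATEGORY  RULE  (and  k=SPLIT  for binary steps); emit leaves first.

[0,1] NP  lex  "dog"
[1,2] PP\NP  lex  "under"
[2,3] NP  lex  "on"
[3,4] ((S\PP)/PP)\NP  lex  "every"
[2,4] (S\PP)/PP  <  k=3
[4,5] PP  lex  "often"
[2,5] S\PP  >  k=4
[1,5] S\NP  <B  k=2
[0,5] S  <  k=1

[0,5] S   <
  [0,1] "dog" : NP
  [1,5] S\NP   <B
    [1,2] "under" : PP\NP
    [2,5] S\PP   >
      [2,4] (S\PP)/PP   <
        [2,3] "on" : NP
        [3,4] "every" : ((S\PP)/PP)\NP
      [4,5] "often" : PP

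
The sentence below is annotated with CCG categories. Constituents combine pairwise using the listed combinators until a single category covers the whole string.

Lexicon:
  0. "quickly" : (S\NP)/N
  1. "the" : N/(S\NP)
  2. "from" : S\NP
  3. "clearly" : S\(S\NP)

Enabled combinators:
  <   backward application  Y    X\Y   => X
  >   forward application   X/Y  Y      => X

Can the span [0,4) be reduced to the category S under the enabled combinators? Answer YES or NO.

YES

[0,4] S   <
  [0,3] S\NP   >
    [0,1] "quickly" : (S\NP)/N
    [1,3] N   >
      [1,2] "the" : N/(S\NP)
      [2,3] "from" : S\NP
  [3,4] "clearly" : S\(S\NP)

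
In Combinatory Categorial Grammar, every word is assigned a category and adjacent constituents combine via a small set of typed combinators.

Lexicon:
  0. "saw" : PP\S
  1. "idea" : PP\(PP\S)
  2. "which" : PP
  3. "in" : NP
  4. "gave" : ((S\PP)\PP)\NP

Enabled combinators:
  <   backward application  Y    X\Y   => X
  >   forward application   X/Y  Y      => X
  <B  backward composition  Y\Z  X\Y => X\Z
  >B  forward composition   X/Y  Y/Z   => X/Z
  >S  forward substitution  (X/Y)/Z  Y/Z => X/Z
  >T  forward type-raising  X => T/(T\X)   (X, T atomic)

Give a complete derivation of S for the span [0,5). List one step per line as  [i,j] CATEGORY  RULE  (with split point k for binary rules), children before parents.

[0,1] PP\S  lex  "saw"
[1,2] PP\(PP\S)  lex  "idea"
[0,2] PP  <  k=1
[2,3] PP  lex  "which"
[3,4] NP  lex  "in"
[4,5] ((S\PP)\PP)\NP  lex  "gave"
[3,5] (S\PP)\PP  <  k=4
[2,5] S\PP  <  k=3
[0,5] S  <  k=2

[0,5] S   <
  [0,2] PP   <
    [0,1] "saw" : PP\S
    [1,2] "idea" : PP\(PP\S)
  [2,5] S\PP   <
    [2,3] "which" : PP
    [3,5] (S\PP)\PP   <
      [3,4] "in" : NP
      [4,5] "gave" : ((S\PP)\PP)\NP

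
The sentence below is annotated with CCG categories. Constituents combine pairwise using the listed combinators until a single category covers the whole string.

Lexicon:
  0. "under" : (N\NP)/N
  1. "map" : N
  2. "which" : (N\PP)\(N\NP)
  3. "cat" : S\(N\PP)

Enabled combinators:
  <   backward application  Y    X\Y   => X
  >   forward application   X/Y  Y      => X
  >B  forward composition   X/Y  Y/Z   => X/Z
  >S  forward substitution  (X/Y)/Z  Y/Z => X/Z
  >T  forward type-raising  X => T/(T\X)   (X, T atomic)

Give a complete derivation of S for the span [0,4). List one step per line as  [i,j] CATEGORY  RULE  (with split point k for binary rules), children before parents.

[0,4] S   <
  [0,3] N\PP   <
    [0,2] N\NP   >
      [0,1] "under" : (N\NP)/N
      [1,2] "map" : N
    [2,3] "which" : (N\PP)\(N\NP)
  [3,4] "cat" : S\(N\PP)

[0,1] (N\NP)/N  lex  "under"
[1,2] N  lex  "map"
[0,2] N\NP  >  k=1
[2,3] (N\PP)\(N\NP)  lex  "which"
[0,3] N\PP  <  k=2
[3,4] S\(N\PP)  lex  "cat"
[0,4] S  <  k=3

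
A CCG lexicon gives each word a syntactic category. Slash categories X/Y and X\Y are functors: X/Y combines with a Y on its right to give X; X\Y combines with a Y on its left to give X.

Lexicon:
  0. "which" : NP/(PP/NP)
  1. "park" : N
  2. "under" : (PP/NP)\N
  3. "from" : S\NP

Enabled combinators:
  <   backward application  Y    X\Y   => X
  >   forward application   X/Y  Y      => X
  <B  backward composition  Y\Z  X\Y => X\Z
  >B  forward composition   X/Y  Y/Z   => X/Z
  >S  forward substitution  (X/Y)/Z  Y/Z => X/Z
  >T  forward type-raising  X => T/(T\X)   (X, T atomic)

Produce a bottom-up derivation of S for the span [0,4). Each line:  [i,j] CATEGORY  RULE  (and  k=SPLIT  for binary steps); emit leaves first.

[0,1] NP/(PP/NP)  lex  "which"
[1,2] N  lex  "park"
[2,3] (PP/NP)\N  lex  "under"
[1,3] PP/NP  <  k=2
[0,3] NP  >  k=1
[3,4] S\NP  lex  "from"
[0,4] S  <  k=3

[0,4] S   <
  [0,3] NP   >
    [0,1] "which" : NP/(PP/NP)
    [1,3] PP/NP   <
      [1,2] "park" : N
      [2,3] "under" : (PP/NP)\N
  [3,4] "from" : S\NP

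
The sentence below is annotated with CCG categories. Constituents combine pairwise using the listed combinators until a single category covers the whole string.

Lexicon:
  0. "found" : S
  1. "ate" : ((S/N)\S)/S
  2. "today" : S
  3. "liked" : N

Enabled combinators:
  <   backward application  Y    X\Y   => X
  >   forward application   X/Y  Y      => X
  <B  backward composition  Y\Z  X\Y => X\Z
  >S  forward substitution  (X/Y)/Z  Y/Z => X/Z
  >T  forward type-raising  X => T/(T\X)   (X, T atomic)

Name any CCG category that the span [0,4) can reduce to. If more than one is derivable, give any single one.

S

[0,4] S   >
  [0,3] S/N   <
    [0,1] "found" : S
    [1,3] (S/N)\S   >
      [1,2] "ate" : ((S/N)\S)/S
      [2,3] "today" : S
  [3,4] "liked" : N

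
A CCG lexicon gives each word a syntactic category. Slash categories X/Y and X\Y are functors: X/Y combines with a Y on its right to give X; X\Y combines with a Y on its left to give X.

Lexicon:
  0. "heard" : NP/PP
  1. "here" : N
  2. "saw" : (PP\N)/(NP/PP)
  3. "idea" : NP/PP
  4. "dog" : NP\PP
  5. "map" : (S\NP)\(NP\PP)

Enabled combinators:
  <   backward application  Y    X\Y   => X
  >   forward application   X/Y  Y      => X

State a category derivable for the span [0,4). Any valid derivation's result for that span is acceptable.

NP

[0,6] S   <
  [0,4] NP   >
    [0,1] "heard" : NP/PP
    [1,4] PP   <
      [1,2] "here" : N
      [2,4] PP\N   >
        [2,3] "saw" : (PP\N)/(NP/PP)
        [3,4] "idea" : NP/PP
  [4,6] S\NP   <
    [4,5] "dog" : NP\PP
    [5,6] "map" : (S\NP)\(NP\PP)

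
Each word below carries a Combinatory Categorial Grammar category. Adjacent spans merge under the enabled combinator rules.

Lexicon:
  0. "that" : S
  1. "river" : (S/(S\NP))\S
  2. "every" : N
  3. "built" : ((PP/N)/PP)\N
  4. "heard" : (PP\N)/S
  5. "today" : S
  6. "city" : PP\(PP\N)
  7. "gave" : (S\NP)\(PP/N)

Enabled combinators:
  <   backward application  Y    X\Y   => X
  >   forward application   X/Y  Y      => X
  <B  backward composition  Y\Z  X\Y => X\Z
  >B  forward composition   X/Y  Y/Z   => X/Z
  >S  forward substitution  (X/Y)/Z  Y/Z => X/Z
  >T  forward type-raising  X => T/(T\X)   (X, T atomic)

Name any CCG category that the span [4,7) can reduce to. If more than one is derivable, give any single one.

PP

[0,8] S   >
  [0,2] S/(S\NP)   <
    [0,1] "that" : S
    [1,2] "river" : (S/(S\NP))\S
  [2,8] S\NP   <
    [2,7] PP/N   >
      [2,4] (PP/N)/PP   <
        [2,3] "every" : N
        [3,4] "built" : ((PP/N)/PP)\N
      [4,7] PP   <
        [4,6] PP\N   >
          [4,5] "heard" : (PP\N)/S
          [5,6] "today" : S
        [6,7] "city" : PP\(PP\N)
    [7,8] "gave" : (S\NP)\(PP/N)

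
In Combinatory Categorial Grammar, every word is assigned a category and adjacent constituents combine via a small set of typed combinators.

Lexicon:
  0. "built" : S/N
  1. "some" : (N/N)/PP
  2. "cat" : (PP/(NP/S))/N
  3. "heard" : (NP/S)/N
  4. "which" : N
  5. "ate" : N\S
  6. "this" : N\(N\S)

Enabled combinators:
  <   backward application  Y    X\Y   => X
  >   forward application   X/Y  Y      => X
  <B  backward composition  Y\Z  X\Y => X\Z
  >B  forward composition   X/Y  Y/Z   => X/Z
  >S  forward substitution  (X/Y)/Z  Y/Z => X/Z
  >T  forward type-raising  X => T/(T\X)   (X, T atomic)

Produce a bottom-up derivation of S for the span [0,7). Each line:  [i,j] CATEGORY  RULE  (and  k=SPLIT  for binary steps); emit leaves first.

[0,7] S   >
  [0,5] S/N   >B
    [0,1] "built" : S/N
    [1,5] N/N   >
      [1,2] "some" : (N/N)/PP
      [2,5] PP   >
        [2,4] PP/N   >S
          [2,3] "cat" : (PP/(NP/S))/N
          [3,4] "heard" : (NP/S)/N
        [4,5] "which" : N
  [5,7] N   <
    [5,6] "ate" : N\S
    [6,7] "this" : N\(N\S)

[0,1] S/N  lex  "built"
[1,2] (N/N)/PP  lex  "some"
[2,3] (PP/(NP/S))/N  lex  "cat"
[3,4] (NP/S)/N  lex  "heard"
[2,4] PP/N  >S  k=3
[4,5] N  lex  "which"
[2,5] PP  >  k=4
[1,5] N/N  >  k=2
[0,5] S/N  >B  k=1
[5,6] N\S  lex  "ate"
[6,7] N\(N\S)  lex  "this"
[5,7] N  <  k=6
[0,7] S  >  k=5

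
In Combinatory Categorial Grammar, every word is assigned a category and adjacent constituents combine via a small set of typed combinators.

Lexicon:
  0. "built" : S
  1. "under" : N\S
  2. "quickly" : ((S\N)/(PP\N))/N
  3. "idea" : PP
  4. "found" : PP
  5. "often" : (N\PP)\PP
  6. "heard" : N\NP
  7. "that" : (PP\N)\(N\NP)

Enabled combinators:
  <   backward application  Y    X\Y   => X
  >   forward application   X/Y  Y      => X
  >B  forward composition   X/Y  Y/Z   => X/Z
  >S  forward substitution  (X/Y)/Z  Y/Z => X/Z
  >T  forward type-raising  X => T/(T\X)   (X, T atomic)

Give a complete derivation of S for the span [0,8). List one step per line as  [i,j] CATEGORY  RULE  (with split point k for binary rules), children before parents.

[0,1] S  lex  "built"
[1,2] N\S  lex  "under"
[0,2] N  <  k=1
[2,3] ((S\N)/(PP\N))/N  lex  "quickly"
[3,4] PP  lex  "idea"
[3,4] N/(N\PP)  >T
[4,5] PP  lex  "found"
[5,6] (N\PP)\PP  lex  "often"
[4,6] N\PP  <  k=5
[3,6] N  >  k=4
[2,6] (S\N)/(PP\N)  >  k=3
[6,7] N\NP  lex  "heard"
[7,8] (PP\N)\(N\NP)  lex  "that"
[6,8] PP\N  <  k=7
[2,8] S\N  >  k=6
[0,8] S  <  k=2

[0,8] S   <
  [0,2] N   <
    [0,1] "built" : S
    [1,2] "under" : N\S
  [2,8] S\N   >
    [2,6] (S\N)/(PP\N)   >
      [2,3] "quickly" : ((S\N)/(PP\N))/N
      [3,6] N   >
        [3,4] N/(N\PP)   >T
          [3,4] "idea" : PP
        [4,6] N\PP   <
          [4,5] "found" : PP
          [5,6] "often" : (N\PP)\PP
    [6,8] PP\N   <
      [6,7] "heard" : N\NP
      [7,8] "that" : (PP\N)\(N\NP)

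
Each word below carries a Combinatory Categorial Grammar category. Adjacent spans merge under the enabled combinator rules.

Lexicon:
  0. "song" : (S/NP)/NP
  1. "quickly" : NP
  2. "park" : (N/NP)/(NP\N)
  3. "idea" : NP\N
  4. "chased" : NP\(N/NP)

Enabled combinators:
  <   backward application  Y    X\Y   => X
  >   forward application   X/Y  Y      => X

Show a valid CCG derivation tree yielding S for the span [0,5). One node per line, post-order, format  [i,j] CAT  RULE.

[0,5] S   >
  [0,2] S/NP   >
    [0,1] "song" : (S/NP)/NP
    [1,2] "quickly" : NP
  [2,5] NP   <
    [2,4] N/NP   >
      [2,3] "park" : (N/NP)/(NP\N)
      [3,4] "idea" : NP\N
    [4,5] "chased" : NP\(N/NP)

[0,1] (S/NP)/NP  lex  "song"
[1,2] NP  lex  "quickly"
[0,2] S/NP  >  k=1
[2,3] (N/NP)/(NP\N)  lex  "park"
[3,4] NP\N  lex  "idea"
[2,4] N/NP  >  k=3
[4,5] NP\(N/NP)  lex  "chased"
[2,5] NP  <  k=4
[0,5] S  >  k=2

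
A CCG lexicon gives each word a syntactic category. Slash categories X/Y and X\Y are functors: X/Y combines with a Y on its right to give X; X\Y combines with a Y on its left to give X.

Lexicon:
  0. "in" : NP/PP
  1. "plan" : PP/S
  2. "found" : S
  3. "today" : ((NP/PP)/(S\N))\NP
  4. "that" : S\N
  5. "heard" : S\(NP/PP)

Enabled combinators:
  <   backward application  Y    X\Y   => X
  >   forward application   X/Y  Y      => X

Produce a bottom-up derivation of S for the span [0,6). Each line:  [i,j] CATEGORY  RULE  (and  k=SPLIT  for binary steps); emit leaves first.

[0,1] NP/PP  lex  "in"
[1,2] PP/S  lex  "plan"
[2,3] S  lex  "found"
[1,3] PP  >  k=2
[0,3] NP  >  k=1
[3,4] ((NP/PP)/(S\N))\NP  lex  "today"
[0,4] (NP/PP)/(S\N)  <  k=3
[4,5] S\N  lex  "that"
[0,5] NP/PP  >  k=4
[5,6] S\(NP/PP)  lex  "heard"
[0,6] S  <  k=5

[0,6] S   <
  [0,5] NP/PP   >
    [0,4] (NP/PP)/(S\N)   <
      [0,3] NP   >
        [0,1] "in" : NP/PP
        [1,3] PP   >
          [1,2] "plan" : PP/S
          [2,3] "found" : S
      [3,4] "today" : ((NP/PP)/(S\N))\NP
    [4,5] "that" : S\N
  [5,6] "heard" : S\(NP/PP)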